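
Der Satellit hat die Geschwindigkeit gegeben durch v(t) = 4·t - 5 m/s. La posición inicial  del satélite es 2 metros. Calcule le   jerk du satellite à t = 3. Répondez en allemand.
Ausgehend von der Geschwindigkeit v(t) = 4·t - 5, nehmen wir 2 Ableitungen. Die Ableitung von der Geschwindigkeit ergibt die Beschleunigung: a(t) = 4. Mit d/dt von a(t) finden wir j(t) = 0. Aus der Gleichung für den Ruck j(t) = 0, setzen wir t = 3 ein und erhalten j = 0.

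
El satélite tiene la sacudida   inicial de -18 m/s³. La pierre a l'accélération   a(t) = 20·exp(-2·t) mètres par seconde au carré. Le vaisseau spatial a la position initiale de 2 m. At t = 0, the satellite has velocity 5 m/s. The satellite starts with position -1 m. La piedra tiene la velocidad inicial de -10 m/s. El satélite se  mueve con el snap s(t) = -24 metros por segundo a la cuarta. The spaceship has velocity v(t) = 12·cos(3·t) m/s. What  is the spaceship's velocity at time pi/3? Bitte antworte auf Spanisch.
De la ecuación de la velocidad v(t) = 12·cos(3·t), sustituimos t = pi/3 para obtener v = -12.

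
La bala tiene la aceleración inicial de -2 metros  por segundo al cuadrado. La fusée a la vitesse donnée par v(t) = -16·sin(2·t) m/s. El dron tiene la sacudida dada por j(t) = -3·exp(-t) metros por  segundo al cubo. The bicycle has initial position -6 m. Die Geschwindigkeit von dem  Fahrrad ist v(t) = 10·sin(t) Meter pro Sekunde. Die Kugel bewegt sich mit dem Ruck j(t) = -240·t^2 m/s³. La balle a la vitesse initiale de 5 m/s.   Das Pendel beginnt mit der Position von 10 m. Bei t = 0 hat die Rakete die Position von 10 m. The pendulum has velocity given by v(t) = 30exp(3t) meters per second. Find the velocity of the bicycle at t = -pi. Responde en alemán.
Aus der Gleichung für die Geschwindigkeit v(t) = 10·sin(t), setzen wir t = -pi ein und erhalten v = 0.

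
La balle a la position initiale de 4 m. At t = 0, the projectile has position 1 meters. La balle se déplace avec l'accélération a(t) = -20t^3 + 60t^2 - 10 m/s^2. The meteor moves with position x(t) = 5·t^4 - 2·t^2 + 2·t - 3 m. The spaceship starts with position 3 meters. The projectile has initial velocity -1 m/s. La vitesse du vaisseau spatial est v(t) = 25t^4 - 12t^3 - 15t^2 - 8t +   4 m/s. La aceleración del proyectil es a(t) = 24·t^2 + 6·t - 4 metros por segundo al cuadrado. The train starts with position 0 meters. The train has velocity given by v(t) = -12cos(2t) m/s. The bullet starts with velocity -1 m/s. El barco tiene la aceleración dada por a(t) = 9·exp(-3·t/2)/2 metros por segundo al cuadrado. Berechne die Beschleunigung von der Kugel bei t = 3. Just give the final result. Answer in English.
At t = 3, a = -10.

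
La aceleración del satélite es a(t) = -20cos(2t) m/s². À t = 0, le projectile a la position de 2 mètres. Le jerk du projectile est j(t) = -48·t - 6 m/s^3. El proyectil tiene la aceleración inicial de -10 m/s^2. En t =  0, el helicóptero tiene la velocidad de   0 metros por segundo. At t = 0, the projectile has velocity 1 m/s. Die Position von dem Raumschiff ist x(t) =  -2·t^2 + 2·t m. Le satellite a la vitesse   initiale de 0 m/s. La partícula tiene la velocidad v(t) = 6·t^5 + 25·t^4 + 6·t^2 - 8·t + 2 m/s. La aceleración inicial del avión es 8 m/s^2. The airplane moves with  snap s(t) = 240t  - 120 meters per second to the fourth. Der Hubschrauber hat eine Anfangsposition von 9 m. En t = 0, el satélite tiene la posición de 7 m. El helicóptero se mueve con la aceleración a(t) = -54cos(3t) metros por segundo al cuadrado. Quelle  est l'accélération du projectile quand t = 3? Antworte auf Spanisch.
Para resolver esto, necesitamos tomar 1 integral de nuestra ecuación de la sacudida j(t) = -48·t - 6. La antiderivada de la sacudida es la aceleración. Usando a(0) = -10, obtenemos a(t) = -24·t^2 - 6·t - 10. Tenemos la aceleración a(t) = -24·t^2 - 6·t - 10. Sustituyendo t = 3: a(3) = -244.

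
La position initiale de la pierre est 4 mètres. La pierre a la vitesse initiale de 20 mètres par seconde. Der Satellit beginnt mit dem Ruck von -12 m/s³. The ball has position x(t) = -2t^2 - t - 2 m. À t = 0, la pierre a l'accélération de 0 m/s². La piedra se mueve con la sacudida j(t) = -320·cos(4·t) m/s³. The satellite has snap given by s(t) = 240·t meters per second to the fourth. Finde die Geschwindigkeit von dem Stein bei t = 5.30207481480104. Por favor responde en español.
Partiendo de la sacudida j(t) = -320·cos(4·t), tomamos 2 integrales. La antiderivada de la sacudida es la aceleración. Usando a(0) = 0, obtenemos a(t) = -80·sin(4·t). Tomando ∫a(t)dt y aplicando v(0) = 20, encontramos v(t) = 20·cos(4·t). Usando v(t) = 20·cos(4·t) y sustituyendo t = 5.30207481480104, encontramos v = -14.1781357933094.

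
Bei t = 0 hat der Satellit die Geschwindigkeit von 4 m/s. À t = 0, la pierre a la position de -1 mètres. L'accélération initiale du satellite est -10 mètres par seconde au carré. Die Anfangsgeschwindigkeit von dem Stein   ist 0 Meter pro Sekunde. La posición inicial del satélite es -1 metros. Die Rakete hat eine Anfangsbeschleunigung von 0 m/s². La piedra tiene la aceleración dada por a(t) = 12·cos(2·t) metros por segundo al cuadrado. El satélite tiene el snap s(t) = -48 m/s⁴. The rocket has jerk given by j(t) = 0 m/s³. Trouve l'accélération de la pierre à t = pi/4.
En utilisant a(t) = 12·cos(2·t) et en substituant t = pi/4, nous trouvons a = 0.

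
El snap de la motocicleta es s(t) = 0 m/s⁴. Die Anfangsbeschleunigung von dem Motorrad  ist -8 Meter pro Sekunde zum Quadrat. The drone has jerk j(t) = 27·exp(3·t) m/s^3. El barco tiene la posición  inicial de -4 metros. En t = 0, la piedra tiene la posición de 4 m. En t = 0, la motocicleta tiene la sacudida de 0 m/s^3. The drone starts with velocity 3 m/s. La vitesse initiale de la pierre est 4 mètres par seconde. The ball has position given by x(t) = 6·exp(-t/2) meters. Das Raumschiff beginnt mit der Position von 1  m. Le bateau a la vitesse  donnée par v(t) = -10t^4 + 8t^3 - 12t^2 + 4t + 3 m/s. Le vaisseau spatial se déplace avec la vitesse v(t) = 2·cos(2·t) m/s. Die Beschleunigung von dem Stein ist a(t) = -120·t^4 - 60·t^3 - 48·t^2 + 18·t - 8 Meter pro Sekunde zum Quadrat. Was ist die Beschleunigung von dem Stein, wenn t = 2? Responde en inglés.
From the given acceleration equation a(t) = -120·t^4 - 60·t^3 - 48·t^2 + 18·t - 8, we substitute t = 2 to get a = -2564.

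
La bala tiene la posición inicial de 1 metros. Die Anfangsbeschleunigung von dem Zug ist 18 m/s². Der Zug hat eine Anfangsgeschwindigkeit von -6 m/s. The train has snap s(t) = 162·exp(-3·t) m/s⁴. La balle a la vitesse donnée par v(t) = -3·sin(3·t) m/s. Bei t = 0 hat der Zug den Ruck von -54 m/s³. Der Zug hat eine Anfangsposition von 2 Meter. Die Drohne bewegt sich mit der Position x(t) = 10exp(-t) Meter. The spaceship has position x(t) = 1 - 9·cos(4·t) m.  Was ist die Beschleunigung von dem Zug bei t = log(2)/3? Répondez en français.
Pour résoudre ceci, nous devons prendre 2 intégrales de notre équation du snap s(t) = 162·exp(-3·t). L'intégrale du snap, avec j(0) = -54, donne le jerk: j(t) = -54·exp(-3·t). En intégrant le jerk et en utilisant la condition initiale a(0) = 18, nous obtenons a(t) = 18·exp(-3·t). En utilisant a(t) = 18·exp(-3·t) et en substituant t = log(2)/3, nous trouvons a = 9.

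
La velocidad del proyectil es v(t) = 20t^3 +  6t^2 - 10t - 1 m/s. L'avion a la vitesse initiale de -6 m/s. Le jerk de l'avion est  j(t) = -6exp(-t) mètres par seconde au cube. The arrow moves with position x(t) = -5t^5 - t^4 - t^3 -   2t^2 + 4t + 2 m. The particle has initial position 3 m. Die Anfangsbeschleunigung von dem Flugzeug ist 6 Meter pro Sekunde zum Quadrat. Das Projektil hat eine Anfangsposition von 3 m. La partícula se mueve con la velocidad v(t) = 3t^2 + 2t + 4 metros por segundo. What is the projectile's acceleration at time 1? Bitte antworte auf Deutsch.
Ausgehend von der Geschwindigkeit v(t) = 20·t^3 + 6·t^2 - 10·t - 1, nehmen wir 1 Ableitung. Die Ableitung von der Geschwindigkeit ergibt die Beschleunigung: a(t) = 60·t^2 + 12·t - 10. Mit a(t) = 60·t^2 + 12·t - 10 und Einsetzen von t = 1, finden wir a = 62.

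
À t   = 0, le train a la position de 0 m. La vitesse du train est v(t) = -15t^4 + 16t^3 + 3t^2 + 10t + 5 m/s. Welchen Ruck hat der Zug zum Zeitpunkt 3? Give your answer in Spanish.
Debemos derivar nuestra ecuación de la velocidad v(t) = -15·t^4 + 16·t^3 + 3·t^2 + 10·t + 5 2 veces. La derivada de la velocidad da la aceleración: a(t) = -60·t^3 + 48·t^2 + 6·t + 10. Derivando la aceleración, obtenemos la sacudida: j(t) = -180·t^2 + 96·t + 6. De la ecuación de la sacudida j(t) = -180·t^2 + 96·t + 6, sustituimos t = 3 para obtener j = -1326.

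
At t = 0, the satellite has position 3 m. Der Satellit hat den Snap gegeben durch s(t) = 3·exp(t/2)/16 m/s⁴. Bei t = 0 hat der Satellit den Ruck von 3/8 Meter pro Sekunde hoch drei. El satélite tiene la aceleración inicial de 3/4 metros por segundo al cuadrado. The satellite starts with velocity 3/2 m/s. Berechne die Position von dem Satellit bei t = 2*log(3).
Wir müssen die Stammfunktion unserer Gleichung für den Snap s(t) = 3·exp(t/2)/16 4-mal finden. Das Integral von dem Snap ist der Ruck. Mit j(0) = 3/8 erhalten wir j(t) = 3·exp(t/2)/8. Die Stammfunktion von dem Ruck ist die Beschleunigung. Mit a(0) = 3/4 erhalten wir a(t) = 3·exp(t/2)/4. Die Stammfunktion von der Beschleunigung, mit v(0) = 3/2, ergibt die Geschwindigkeit: v(t) = 3·exp(t/2)/2. Mit ∫v(t)dt und Anwendung von x(0) = 3, finden wir x(t) = 3·exp(t/2). Aus der Gleichung für die Position x(t) = 3·exp(t/2), setzen wir t = 2*log(3) ein und erhalten x = 9.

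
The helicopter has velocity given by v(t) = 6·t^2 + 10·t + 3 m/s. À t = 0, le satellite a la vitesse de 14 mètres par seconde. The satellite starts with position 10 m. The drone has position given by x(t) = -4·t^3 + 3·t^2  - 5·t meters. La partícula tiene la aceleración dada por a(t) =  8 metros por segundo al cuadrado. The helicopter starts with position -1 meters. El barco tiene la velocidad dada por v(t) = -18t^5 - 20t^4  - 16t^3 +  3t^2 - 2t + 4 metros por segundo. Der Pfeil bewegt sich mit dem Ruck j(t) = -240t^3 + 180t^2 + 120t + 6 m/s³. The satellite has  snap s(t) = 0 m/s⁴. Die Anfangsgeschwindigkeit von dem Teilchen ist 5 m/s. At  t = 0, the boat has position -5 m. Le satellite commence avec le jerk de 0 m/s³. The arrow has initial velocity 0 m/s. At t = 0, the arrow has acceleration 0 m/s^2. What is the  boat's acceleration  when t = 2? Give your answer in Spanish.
Debemos derivar nuestra ecuación de la velocidad v(t) = -18·t^5 - 20·t^4 - 16·t^3 + 3·t^2 - 2·t + 4 1 vez. Tomando d/dt de v(t), encontramos a(t) = -90·t^4 - 80·t^3 - 48·t^2 + 6·t - 2. Usando a(t) = -90·t^4 - 80·t^3 - 48·t^2 + 6·t - 2 y sustituyendo t = 2, encontramos a = -2262.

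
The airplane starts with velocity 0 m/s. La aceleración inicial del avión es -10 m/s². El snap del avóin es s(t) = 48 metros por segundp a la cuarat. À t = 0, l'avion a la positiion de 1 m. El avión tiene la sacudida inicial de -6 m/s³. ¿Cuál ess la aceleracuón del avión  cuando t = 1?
Partiendo del snap s(t) = 48, tomamos 2 integrales. Integrando el snap y usando la condición inicial j(0) = -6, obtenemos j(t) = 48·t - 6. La integral de la sacudida es la aceleración. Usando a(0) = -10, obtenemos a(t) = 24·t^2 - 6·t - 10. Tenemos la aceleración a(t) = 24·t^2 - 6·t - 10. Sustituyendo t = 1: a(1) = 8.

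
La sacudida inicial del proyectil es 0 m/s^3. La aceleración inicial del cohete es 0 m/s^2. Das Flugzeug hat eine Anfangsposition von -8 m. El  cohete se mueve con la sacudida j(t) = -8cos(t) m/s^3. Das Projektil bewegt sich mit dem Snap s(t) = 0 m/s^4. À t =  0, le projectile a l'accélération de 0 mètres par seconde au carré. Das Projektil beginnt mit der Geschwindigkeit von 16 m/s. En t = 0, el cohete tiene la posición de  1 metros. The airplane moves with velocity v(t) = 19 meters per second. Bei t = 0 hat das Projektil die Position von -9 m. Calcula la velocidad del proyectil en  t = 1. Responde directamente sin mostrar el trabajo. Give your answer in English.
v(1) = 16.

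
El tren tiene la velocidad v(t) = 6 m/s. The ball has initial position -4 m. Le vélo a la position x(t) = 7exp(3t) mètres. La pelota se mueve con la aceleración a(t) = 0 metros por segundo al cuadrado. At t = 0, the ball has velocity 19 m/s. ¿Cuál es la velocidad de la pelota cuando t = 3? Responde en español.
Debemos encontrar la integral de nuestra ecuación de la aceleración a(t) = 0 1 vez. La antiderivada de la aceleración es la velocidad. Usando v(0) = 19, obtenemos v(t) = 19. Usando v(t) = 19 y sustituyendo t = 3, encontramos v = 19.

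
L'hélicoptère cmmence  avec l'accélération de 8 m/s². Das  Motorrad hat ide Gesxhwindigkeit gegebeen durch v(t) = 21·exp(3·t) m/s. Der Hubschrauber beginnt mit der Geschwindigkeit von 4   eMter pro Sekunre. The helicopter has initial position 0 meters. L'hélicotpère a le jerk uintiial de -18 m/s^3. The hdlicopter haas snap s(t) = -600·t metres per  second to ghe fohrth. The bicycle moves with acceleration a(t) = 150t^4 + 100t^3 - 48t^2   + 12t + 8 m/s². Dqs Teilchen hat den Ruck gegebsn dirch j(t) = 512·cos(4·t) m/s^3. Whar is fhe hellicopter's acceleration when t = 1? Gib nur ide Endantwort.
The answer is -110.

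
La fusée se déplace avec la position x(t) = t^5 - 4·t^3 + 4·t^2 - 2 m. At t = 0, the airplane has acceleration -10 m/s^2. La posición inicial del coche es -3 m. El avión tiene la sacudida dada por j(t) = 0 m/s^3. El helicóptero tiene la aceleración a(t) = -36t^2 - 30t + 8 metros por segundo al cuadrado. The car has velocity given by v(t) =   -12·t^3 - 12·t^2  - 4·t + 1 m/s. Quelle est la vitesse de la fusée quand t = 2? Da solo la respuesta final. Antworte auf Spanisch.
v(2) = 48.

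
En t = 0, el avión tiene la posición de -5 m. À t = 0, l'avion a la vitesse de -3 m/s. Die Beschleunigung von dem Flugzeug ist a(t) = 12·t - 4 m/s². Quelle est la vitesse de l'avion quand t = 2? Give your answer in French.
Nous devons intégrer notre équation de l'accélération a(t) = 12·t - 4 1 fois. L'intégrale de l'accélération est la vitesse. En utilisant v(0) = -3, nous obtenons v(t) = 6·t^2 - 4·t - 3. Nous avons la vitesse v(t) = 6·t^2 - 4·t - 3. En substituant t = 2: v(2) = 13.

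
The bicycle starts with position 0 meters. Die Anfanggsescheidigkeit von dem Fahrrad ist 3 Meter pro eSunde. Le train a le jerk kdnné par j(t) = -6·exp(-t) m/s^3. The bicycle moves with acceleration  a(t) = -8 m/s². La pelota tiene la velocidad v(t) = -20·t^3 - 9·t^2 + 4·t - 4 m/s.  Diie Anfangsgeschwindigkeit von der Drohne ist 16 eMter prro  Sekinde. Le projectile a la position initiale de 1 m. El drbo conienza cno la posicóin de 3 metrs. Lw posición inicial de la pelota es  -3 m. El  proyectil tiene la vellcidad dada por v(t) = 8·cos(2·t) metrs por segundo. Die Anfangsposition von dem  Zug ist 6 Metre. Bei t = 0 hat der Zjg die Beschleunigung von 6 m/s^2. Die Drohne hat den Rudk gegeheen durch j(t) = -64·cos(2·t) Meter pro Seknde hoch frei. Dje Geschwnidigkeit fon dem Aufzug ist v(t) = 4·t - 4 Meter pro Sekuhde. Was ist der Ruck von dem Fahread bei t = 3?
Um dies zu lösen, müssen wir 1 Ableitung unserer Gleichung für die Beschleunigung a(t) = -8 nehmen. Durch Ableiten von der Beschleunigung erhalten wir den Ruck: j(t) = 0. Wir haben den Ruck j(t) = 0. Durch Einsetzen von t = 3: j(3) = 0.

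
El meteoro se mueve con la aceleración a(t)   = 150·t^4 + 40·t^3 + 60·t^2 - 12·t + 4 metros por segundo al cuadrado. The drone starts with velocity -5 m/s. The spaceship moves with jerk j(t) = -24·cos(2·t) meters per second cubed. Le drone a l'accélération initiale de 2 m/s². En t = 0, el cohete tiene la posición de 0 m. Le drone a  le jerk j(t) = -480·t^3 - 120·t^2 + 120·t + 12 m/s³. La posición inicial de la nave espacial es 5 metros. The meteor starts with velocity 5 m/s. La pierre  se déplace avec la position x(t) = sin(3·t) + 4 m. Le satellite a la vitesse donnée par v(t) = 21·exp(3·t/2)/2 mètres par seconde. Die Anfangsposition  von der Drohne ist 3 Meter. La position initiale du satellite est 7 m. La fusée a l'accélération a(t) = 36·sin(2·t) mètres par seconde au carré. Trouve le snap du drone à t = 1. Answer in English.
Starting from jerk j(t) = -480·t^3 - 120·t^2 + 120·t + 12, we take 1 derivative. Differentiating jerk, we get snap: s(t) = -1440·t^2 - 240·t + 120. We have snap s(t) = -1440·t^2 - 240·t + 120. Substituting t = 1: s(1) = -1560.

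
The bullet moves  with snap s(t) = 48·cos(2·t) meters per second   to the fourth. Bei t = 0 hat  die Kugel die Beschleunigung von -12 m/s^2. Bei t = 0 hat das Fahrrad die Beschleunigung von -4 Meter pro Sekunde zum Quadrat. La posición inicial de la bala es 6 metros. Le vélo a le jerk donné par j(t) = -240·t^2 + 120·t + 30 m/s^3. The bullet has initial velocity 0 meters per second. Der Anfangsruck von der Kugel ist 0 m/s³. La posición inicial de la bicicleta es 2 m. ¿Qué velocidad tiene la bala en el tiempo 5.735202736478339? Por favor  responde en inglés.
We need to integrate our snap equation s(t) = 48·cos(2·t) 3 times. The integral of snap is jerk. Using j(0) = 0, we get j(t) = 24·sin(2·t). Integrating jerk and using the initial condition a(0) = -12, we get a(t) = -12·cos(2·t). Finding the integral of a(t) and using v(0) = 0: v(t) = -6·sin(2·t). Using v(t) = -6·sin(2·t) and substituting t = 5.735202736478339, we find v = 5.33621948616963.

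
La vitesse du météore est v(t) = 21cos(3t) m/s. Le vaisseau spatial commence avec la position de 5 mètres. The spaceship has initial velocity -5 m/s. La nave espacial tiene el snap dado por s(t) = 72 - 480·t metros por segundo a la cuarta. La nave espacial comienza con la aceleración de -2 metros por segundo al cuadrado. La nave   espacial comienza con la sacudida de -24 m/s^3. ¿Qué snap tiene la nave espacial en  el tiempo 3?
De la ecuación del snap s(t) = 72 - 480·t, sustituimos t = 3 para obtener s = -1368.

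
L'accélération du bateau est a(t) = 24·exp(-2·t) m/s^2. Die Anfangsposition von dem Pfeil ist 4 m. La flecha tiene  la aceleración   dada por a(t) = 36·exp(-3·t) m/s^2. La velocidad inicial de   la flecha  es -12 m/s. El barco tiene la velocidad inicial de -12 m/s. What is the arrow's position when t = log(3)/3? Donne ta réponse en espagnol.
Partiendo de la aceleración a(t) = 36·exp(-3·t), tomamos 2 integrales. Integrando la aceleración y usando la condición inicial v(0) = -12, obtenemos v(t) = -12·exp(-3·t). La integral de la velocidad es la posición. Usando x(0) = 4, obtenemos x(t) = 4·exp(-3·t). De la ecuación de la posición x(t) = 4·exp(-3·t), sustituimos t = log(3)/3 para obtener x = 4/3.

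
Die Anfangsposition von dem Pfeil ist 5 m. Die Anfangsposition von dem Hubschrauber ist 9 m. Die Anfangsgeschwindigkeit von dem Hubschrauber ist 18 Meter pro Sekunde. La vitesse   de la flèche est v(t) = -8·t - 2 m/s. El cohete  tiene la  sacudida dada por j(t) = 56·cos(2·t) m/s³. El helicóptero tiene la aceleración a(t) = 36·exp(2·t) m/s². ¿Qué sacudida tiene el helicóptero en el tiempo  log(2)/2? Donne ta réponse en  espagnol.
Debemos derivar nuestra ecuación de la aceleración a(t) = 36·exp(2·t) 1 vez. Tomando d/dt de a(t), encontramos j(t) = 72·exp(2·t). De la ecuación de la sacudida j(t) = 72·exp(2·t), sustituimos t = log(2)/2 para obtener j = 144.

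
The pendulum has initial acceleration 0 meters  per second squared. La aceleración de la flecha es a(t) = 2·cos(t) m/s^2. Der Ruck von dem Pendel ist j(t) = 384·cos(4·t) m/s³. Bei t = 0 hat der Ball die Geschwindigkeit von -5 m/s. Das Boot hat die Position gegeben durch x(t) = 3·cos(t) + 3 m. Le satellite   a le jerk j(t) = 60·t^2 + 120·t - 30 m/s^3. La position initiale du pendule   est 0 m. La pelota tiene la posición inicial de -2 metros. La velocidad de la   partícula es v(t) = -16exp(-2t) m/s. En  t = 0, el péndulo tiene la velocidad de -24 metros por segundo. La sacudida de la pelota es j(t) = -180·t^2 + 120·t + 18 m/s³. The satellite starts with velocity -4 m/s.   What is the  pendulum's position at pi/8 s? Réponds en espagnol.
Partiendo de la sacudida j(t) = 384·cos(4·t), tomamos 3 antiderivadas. La antiderivada de la sacudida, con a(0) = 0, da la aceleración: a(t) = 96·sin(4·t). Integrando la aceleración y usando la condición inicial v(0) = -24, obtenemos v(t) = -24·cos(4·t). Tomando ∫v(t)dt y aplicando x(0) = 0, encontramos x(t) = -6·sin(4·t). Tenemos la posición x(t) = -6·sin(4·t). Sustituyendo t = pi/8: x(pi/8) = -6.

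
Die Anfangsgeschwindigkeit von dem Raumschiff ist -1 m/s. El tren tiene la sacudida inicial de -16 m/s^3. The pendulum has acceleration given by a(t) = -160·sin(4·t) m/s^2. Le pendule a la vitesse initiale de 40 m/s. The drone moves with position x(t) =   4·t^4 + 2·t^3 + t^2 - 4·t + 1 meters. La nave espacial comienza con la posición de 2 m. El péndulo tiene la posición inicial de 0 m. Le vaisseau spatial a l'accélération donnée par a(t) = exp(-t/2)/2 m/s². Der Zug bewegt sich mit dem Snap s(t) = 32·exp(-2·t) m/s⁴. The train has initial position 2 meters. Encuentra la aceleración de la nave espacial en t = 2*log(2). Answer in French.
Nous avons l'accélération a(t) = exp(-t/2)/2. En substituant t = 2*log(2): a(2*log(2)) = 1/4.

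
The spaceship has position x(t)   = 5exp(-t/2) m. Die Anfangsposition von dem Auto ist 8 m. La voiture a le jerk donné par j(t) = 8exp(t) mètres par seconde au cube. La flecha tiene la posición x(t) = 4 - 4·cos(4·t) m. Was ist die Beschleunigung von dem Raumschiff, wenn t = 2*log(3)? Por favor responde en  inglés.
To solve this, we need to take 2 derivatives of our position equation x(t) = 5·exp(-t/2). Differentiating position, we get velocity: v(t) = -5·exp(-t/2)/2. The derivative of velocity gives acceleration: a(t) = 5·exp(-t/2)/4. From the given acceleration equation a(t) = 5·exp(-t/2)/4, we substitute t = 2*log(3) to get a = 5/12.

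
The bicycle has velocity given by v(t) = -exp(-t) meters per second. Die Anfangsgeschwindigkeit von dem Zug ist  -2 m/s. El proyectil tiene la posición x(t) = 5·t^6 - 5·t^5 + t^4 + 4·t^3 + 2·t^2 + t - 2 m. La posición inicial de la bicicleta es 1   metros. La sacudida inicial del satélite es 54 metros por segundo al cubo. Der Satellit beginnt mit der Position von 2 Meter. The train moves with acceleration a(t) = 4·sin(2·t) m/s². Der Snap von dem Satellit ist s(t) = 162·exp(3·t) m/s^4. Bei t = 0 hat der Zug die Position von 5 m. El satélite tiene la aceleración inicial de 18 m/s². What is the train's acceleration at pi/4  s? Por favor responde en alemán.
Mit a(t) = 4·sin(2·t) und Einsetzen von t = pi/4, finden wir a = 4.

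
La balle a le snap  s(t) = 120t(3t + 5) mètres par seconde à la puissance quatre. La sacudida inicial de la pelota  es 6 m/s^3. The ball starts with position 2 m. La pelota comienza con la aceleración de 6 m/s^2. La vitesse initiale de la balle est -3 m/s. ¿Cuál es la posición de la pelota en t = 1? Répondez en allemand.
Wir müssen unsere Gleichung für den Snap s(t) = 120·t·(3·t + 5) 4-mal integrieren. Durch Integration von dem Snap und Verwendung der Anfangsbedingung j(0) = 6, erhalten wir j(t) = 120·t^3 + 300·t^2 + 6. Mit ∫j(t)dt und Anwendung von a(0) = 6, finden wir a(t) = 30·t^4 + 100·t^3 + 6·t + 6. Das Integral von der Beschleunigung, mit v(0) = -3, ergibt die Geschwindigkeit: v(t) = 6·t^5 + 25·t^4 + 3·t^2 + 6·t - 3. Mit ∫v(t)dt und Anwendung von x(0) = 2, finden wir x(t) = t^6 + 5·t^5 + t^3 + 3·t^2 - 3·t + 2. Aus der Gleichung für die Position x(t) = t^6 + 5·t^5 + t^3 + 3·t^2 - 3·t + 2, setzen wir t = 1 ein und erhalten x = 9.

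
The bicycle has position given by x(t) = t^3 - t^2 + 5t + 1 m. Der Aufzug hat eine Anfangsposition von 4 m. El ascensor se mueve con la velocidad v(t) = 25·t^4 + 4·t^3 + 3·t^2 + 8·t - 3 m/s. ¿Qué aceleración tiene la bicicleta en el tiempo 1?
Para resolver esto, necesitamos tomar 2 derivadas de nuestra ecuación de la posición x(t) = t^3 - t^2 + 5·t + 1. Derivando la posición, obtenemos la velocidad: v(t) = 3·t^2 - 2·t + 5. La derivada de la velocidad da la aceleración: a(t) = 6·t - 2. Usando a(t) = 6·t - 2 y sustituyendo t = 1, encontramos a = 4.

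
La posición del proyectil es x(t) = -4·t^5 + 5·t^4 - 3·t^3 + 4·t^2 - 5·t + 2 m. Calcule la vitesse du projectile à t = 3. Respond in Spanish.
Para resolver esto, necesitamos tomar 1 derivada de nuestra ecuación de la posición x(t) = -4·t^5 + 5·t^4 - 3·t^3 + 4·t^2 - 5·t + 2. Tomando d/dt de x(t), encontramos v(t) = -20·t^4 + 20·t^3 - 9·t^2 + 8·t - 5. Tenemos la velocidad v(t) = -20·t^4 + 20·t^3 - 9·t^2 + 8·t - 5. Sustituyendo t = 3: v(3) = -1142.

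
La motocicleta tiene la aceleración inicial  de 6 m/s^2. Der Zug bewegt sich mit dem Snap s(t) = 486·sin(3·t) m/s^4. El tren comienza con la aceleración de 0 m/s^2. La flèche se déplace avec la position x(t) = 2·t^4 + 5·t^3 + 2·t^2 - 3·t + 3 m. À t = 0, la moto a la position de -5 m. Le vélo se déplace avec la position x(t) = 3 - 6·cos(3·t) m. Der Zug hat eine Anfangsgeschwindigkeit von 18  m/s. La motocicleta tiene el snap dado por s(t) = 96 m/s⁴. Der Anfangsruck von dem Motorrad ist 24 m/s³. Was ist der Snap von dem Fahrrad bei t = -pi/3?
Um dies zu lösen, müssen wir 4 Ableitungen unserer Gleichung für die Position x(t) = 3 - 6·cos(3·t) nehmen. Die Ableitung von der Position ergibt die Geschwindigkeit: v(t) = 18·sin(3·t). Mit d/dt von v(t) finden wir a(t) = 54·cos(3·t). Die Ableitung von der Beschleunigung ergibt den Ruck: j(t) = -162·sin(3·t). Die Ableitung von dem Ruck ergibt den Snap: s(t) = -486·cos(3·t). Aus der Gleichung für den Snap s(t) = -486·cos(3·t), setzen wir t = -pi/3 ein und erhalten s = 486.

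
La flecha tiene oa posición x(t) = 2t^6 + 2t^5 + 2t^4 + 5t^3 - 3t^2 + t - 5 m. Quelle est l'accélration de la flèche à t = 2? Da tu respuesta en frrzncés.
En partant de la position x(t) = 2·t^6 + 2·t^5 + 2·t^4 + 5·t^3 - 3·t^2 + t - 5, nous prenons 2 dérivées. La dérivée de la position donne la vitesse: v(t) = 12·t^5 + 10·t^4 + 8·t^3 + 15·t^2 - 6·t + 1. La dérivée de la vitesse donne l'accélération: a(t) = 60·t^4 + 40·t^3 + 24·t^2 + 30·t - 6. Nous avons l'accélération a(t) = 60·t^4 + 40·t^3 + 24·t^2 + 30·t - 6. En substituant t = 2: a(2) = 1430.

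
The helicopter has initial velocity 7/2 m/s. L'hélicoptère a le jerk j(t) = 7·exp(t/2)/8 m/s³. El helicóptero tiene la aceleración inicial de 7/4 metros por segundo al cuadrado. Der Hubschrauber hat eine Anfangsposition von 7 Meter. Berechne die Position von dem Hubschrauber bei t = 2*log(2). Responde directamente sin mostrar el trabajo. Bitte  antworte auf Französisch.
À t = 2*log(2), x = 14.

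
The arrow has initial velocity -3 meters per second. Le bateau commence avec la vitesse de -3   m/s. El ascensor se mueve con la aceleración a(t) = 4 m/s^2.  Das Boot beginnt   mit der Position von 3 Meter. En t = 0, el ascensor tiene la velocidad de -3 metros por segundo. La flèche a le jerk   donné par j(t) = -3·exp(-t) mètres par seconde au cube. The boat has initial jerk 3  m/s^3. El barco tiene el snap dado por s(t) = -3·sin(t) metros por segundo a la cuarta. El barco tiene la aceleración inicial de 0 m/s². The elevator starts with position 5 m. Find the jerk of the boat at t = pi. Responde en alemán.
Um dies zu lösen, müssen wir 1 Integral unserer Gleichung für den Snap s(t) = -3·sin(t) finden. Das Integral von dem Snap ist der Ruck. Mit j(0) = 3 erhalten wir j(t) = 3·cos(t). Wir haben den Ruck j(t) = 3·cos(t). Durch Einsetzen von t = pi: j(pi) = -3.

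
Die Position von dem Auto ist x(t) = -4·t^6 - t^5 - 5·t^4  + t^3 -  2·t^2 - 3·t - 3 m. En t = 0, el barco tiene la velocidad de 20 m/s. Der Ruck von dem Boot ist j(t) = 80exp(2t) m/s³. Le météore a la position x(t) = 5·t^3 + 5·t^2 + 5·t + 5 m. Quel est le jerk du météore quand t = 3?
Pour résoudre ceci, nous devons prendre 3 dérivées de notre équation de la position x(t) = 5·t^3 + 5·t^2 + 5·t + 5. En dérivant la position, nous obtenons la vitesse: v(t) = 15·t^2 + 10·t + 5. En dérivant la vitesse, nous obtenons l'accélération: a(t) = 30·t + 10. La dérivée de l'accélération donne le jerk: j(t) = 30. En utilisant j(t) = 30 et en substituant t = 3, nous trouvons j = 30.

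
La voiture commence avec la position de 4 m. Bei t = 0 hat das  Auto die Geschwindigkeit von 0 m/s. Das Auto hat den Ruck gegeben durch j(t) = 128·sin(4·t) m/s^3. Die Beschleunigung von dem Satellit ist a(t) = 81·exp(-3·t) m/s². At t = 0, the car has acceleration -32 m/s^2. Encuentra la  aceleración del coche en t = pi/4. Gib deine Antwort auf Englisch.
We must find the antiderivative of our jerk equation j(t) = 128·sin(4·t) 1 time. Integrating jerk and using the initial condition a(0) = -32, we get a(t) = -32·cos(4·t). From the given acceleration equation a(t) = -32·cos(4·t), we substitute t = pi/4 to get a = 32.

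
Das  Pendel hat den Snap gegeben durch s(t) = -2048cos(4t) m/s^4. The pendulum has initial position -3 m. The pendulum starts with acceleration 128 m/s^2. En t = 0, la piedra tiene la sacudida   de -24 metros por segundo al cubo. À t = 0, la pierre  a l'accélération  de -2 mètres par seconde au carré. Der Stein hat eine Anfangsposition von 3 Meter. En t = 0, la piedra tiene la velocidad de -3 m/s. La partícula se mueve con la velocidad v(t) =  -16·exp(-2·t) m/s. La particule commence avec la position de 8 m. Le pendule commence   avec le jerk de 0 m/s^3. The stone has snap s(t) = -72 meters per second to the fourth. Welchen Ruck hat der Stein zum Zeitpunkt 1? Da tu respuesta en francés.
En partant du snap s(t) = -72, nous prenons 1 intégrale. En prenant ∫s(t)dt et en appliquant j(0) = -24, nous trouvons j(t) = -72·t - 24. De l'équation du jerk j(t) = -72·t - 24, nous substituons t = 1 pour obtenir j = -96.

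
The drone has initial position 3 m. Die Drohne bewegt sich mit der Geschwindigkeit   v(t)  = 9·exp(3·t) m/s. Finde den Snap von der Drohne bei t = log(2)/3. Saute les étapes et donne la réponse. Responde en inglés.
At t = log(2)/3, s = 486.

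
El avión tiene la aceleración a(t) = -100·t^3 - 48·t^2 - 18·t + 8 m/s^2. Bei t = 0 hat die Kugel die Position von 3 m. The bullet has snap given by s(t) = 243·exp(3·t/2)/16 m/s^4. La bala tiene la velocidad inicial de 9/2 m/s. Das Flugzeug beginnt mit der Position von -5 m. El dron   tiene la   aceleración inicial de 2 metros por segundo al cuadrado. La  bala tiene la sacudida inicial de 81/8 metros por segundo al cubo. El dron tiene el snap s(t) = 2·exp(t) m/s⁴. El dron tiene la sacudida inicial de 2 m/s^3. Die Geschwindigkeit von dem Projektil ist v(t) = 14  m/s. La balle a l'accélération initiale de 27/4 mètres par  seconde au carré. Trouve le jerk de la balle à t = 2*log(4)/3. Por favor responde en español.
Debemos encontrar la antiderivada de nuestra ecuación del snap s(t) = 243·exp(3·t/2)/16 1 vez. Integrando el snap y usando la condición inicial j(0) = 81/8, obtenemos j(t) = 81·exp(3·t/2)/8. Tenemos la sacudida j(t) = 81·exp(3·t/2)/8. Sustituyendo t = 2*log(4)/3: j(2*log(4)/3) = 81/2.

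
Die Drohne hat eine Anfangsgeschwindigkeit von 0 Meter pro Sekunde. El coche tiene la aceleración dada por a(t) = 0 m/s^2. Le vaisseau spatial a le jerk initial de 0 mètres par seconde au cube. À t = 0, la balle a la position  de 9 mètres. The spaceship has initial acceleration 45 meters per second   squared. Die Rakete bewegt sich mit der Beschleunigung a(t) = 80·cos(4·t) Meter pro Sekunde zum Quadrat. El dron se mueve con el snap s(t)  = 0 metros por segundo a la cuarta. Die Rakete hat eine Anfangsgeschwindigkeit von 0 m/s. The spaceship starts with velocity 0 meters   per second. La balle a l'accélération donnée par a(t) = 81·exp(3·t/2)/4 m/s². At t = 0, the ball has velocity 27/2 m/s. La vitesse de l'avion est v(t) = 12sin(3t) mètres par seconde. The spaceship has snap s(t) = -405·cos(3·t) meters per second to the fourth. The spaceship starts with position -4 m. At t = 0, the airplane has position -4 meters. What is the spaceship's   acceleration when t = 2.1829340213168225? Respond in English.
We must find the antiderivative of our snap equation s(t) = -405·cos(3·t) 2 times. The antiderivative of snap is jerk. Using j(0) = 0, we get j(t) = -135·sin(3·t). The integral of jerk is acceleration. Using a(0) = 45, we get a(t) = 45·cos(3·t). Using a(t) = 45·cos(3·t) and substituting t = 2.1829340213168225, we find a = 43.4218852359830.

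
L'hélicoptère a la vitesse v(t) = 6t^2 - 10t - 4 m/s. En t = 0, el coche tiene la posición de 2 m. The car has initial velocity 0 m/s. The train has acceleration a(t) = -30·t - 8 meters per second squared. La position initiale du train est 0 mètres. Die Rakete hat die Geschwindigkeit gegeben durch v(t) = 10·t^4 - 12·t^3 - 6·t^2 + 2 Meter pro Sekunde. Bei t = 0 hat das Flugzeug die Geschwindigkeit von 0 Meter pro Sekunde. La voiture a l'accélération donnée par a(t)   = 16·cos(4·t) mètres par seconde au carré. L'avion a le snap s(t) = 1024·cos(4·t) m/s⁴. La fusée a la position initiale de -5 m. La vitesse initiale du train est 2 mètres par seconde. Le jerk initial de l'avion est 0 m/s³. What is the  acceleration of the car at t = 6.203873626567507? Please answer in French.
En utilisant a(t) = 16·cos(4·t) et en substituant t = 6.203873626567507, nous trouvons a = 15.2015665309295.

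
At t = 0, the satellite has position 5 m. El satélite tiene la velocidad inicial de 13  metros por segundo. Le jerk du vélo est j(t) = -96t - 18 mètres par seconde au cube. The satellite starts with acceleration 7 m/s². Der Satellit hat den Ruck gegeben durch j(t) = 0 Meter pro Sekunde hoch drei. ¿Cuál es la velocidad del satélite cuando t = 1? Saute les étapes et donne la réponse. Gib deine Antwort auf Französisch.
La réponse est 20.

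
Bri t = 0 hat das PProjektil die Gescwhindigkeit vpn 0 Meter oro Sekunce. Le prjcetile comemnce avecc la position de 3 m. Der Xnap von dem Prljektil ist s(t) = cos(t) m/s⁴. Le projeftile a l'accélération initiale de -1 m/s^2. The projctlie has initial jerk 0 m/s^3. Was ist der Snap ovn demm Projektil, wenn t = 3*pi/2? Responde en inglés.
Using s(t) = cos(t) and substituting t = 3*pi/2, we find s = 0.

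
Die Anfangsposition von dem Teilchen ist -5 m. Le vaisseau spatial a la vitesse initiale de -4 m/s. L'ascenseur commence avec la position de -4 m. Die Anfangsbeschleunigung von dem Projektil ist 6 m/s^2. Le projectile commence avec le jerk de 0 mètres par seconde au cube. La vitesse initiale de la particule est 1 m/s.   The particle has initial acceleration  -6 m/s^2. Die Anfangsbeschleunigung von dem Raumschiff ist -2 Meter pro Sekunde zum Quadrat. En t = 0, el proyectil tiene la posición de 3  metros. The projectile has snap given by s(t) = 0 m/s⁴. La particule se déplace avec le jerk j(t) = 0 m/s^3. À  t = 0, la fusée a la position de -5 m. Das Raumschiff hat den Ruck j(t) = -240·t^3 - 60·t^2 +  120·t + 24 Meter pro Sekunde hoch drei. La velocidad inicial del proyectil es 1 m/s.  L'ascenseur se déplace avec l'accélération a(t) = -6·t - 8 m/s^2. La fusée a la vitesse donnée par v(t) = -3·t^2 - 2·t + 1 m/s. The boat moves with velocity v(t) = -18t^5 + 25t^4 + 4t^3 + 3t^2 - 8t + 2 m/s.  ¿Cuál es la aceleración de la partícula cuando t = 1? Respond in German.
Ausgehend von dem Ruck j(t) = 0, nehmen wir 1 Integral. Das Integral von dem Ruck, mit a(0) = -6, ergibt die Beschleunigung: a(t) = -6. Wir haben die Beschleunigung a(t) = -6. Durch Einsetzen von t = 1: a(1) = -6.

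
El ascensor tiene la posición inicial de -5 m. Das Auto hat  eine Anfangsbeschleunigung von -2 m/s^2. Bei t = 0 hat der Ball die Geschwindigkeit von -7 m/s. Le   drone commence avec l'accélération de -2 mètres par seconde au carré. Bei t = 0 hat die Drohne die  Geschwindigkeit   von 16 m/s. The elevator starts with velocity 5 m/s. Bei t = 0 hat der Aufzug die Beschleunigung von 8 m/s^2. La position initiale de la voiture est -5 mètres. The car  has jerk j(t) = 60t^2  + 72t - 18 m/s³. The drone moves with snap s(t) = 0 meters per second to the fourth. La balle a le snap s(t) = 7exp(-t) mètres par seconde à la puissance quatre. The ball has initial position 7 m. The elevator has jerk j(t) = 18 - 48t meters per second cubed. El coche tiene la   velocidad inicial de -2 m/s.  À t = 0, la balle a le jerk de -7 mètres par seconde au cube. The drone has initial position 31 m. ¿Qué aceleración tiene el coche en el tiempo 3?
Para resolver esto, necesitamos tomar 1 antiderivada de nuestra ecuación de la sacudida j(t) = 60·t^2 + 72·t - 18. La antiderivada de la sacudida es la aceleración. Usando a(0) = -2, obtenemos a(t) = 20·t^3 + 36·t^2 - 18·t - 2. De la ecuación de la aceleración a(t) = 20·t^3 + 36·t^2 - 18·t - 2, sustituimos t = 3 para obtener a = 808.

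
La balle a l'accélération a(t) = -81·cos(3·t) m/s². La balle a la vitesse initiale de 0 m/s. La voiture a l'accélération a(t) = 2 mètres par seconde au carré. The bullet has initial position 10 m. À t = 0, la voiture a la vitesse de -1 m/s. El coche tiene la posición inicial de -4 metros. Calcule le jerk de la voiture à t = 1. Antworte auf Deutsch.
Wir müssen unsere Gleichung für die Beschleunigung a(t) = 2 1-mal ableiten. Durch Ableiten von der Beschleunigung erhalten wir den Ruck: j(t) = 0. Aus der Gleichung für den Ruck j(t) = 0, setzen wir t = 1 ein und erhalten j = 0.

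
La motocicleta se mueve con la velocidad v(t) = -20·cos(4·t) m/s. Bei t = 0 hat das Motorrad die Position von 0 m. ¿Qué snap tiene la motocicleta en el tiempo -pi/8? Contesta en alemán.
Wir müssen unsere Gleichung für die Geschwindigkeit v(t) = -20·cos(4·t) 3-mal ableiten. Durch Ableiten von der Geschwindigkeit erhalten wir die Beschleunigung: a(t) = 80·sin(4·t). Mit d/dt von a(t) finden wir j(t) = 320·cos(4·t). Die Ableitung von dem Ruck ergibt den Snap: s(t) = -1280·sin(4·t). Wir haben den Snap s(t) = -1280·sin(4·t). Durch Einsetzen von t = -pi/8: s(-pi/8) = 1280.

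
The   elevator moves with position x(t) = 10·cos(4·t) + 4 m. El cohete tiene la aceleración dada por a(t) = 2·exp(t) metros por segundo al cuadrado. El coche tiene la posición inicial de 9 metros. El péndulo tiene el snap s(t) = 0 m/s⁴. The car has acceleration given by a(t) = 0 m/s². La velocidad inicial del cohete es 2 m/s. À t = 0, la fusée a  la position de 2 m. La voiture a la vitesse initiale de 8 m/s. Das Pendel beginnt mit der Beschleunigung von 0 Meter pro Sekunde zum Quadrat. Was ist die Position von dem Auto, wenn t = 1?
Wir müssen unsere Gleichung für die Beschleunigung a(t) = 0 2-mal integrieren. Die Stammfunktion von der Beschleunigung ist die Geschwindigkeit. Mit v(0) = 8 erhalten wir v(t) = 8. Durch Integration von der Geschwindigkeit und Verwendung der Anfangsbedingung x(0) = 9, erhalten wir x(t) = 8·t + 9. Wir haben die Position x(t) = 8·t + 9. Durch Einsetzen von t = 1: x(1) = 17.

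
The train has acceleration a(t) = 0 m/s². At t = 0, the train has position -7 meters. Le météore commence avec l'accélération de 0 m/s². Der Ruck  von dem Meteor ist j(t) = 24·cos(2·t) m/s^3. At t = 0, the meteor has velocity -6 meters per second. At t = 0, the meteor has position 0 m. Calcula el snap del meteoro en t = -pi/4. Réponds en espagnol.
Partiendo de la sacudida j(t) = 24·cos(2·t), tomamos 1 derivada. Derivando la sacudida, obtenemos el snap: s(t) = -48·sin(2·t). Usando s(t) = -48·sin(2·t) y sustituyendo t = -pi/4, encontramos s = 48.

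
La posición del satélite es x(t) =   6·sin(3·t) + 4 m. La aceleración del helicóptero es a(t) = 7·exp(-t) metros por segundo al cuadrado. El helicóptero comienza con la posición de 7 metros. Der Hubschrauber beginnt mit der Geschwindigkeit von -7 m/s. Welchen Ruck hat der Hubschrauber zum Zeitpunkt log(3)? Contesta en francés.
Nous devons dériver notre équation de l'accélération a(t) = 7·exp(-t) 1 fois. La dérivée de l'accélération donne le jerk: j(t) = -7·exp(-t). En utilisant j(t) = -7·exp(-t) et en substituant t = log(3), nous trouvons j = -7/3.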